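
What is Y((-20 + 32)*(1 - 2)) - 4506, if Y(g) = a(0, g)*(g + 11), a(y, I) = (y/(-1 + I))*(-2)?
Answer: -4506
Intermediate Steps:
a(y, I) = -2*y/(-1 + I)
Y(g) = 0 (Y(g) = (-2*0/(-1 + g))*(g + 11) = 0*(11 + g) = 0)
Y((-20 + 32)*(1 - 2)) - 4506 = 0 - 4506 = -4506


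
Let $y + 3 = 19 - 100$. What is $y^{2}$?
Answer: $7056$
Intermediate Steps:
$y = -84$ ($y = -3 + \left(19 - 100\right) = -3 - 81 = -84$)
$y^{2} = \left(-84\right)^{2} = 7056$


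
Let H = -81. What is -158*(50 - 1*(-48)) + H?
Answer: -15565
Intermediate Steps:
-158*(50 - 1*(-48)) + H = -158*(50 - 1*(-48)) - 81 = -158*(50 + 48) - 81 = -158*98 - 81 = -15484 - 81 = -15565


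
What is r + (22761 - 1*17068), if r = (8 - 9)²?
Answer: 5694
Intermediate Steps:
r = 1 (r = (-1)² = 1)
r + (22761 - 1*17068) = 1 + (22761 - 1*17068) = 1 + (22761 - 17068) = 1 + 5693 = 5694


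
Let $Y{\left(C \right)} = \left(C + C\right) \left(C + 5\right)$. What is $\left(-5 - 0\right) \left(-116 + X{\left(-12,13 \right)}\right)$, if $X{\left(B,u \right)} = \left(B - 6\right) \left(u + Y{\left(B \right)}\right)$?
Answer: $16870$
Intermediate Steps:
$Y{\left(C \right)} = 2 C \left(5 + C\right)$
$X{\left(B,u \right)} = \left(-6 + B\right) \left(u + 2 B \left(5 + B\right)\right)$ ($X{\left(B,u \right)} = \left(B - 6\right) \left(u + 2 B \left(5 + B\right)\right) = \left(-6 + B\right) \left(u + 2 B \left(5 + B\right)\right)$)
$\left(-5 - 0\right) \left(-116 + X{\left(-12,13 \right)}\right) = \left(-5 - 0\right) \left(-116 - \left(-486 + 288 + 3456\right)\right) = \left(-5 + 0\right) \left(-116 - 3258\right) = - 5 \left(-116 - 3258\right) = \left(-5\right) \left(-3374\right) = 16870$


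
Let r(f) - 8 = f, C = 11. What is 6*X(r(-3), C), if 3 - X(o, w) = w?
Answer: -48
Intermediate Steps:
r(f) = 8 + f
X(o, w) = 3 - w
6*X(r(-3), C) = 6*(3 - 1*11) = 6*(3 - 11) = 6*(-8) = -48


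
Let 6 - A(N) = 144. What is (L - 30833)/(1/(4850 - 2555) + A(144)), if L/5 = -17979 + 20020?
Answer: 47341260/316709 ≈ 149.48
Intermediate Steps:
A(N) = -138 (A(N) = 6 - 1*144 = 6 - 144 = -138)
L = 10205 (L = 5*(-17979 + 20020) = 5*2041 = 10205)
(L - 30833)/(1/(4850 - 2555) + A(144)) = (10205 - 30833)/(1/(4850 - 2555) - 138) = -20628/(1/2295 - 138) = -20628/(-316709/2295) = -20628*(-2295/316709) = 47341260/316709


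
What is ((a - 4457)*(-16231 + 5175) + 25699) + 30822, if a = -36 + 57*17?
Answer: 39017865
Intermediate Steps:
a = 933 (a = -36 + 969 = 933)
((a - 4457)*(-16231 + 5175) + 25699) + 30822 = ((933 - 4457)*(-16231 + 5175) + 25699) + 30822 = (-3524*(-11056) + 25699) + 30822 = (38961344 + 25699) + 30822 = 38987043 + 30822 = 39017865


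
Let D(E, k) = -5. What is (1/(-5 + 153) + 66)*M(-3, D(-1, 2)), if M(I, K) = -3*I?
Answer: 87921/148 ≈ 594.06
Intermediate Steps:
(1/(-5 + 153) + 66)*M(-3, D(-1, 2)) = (1/(-5 + 153) + 66)*(-3*(-3)) = (1/148 + 66)*9 = (9769/148)*9 = 87921/148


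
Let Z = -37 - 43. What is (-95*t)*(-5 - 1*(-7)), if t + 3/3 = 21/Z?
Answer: 1919/8 ≈ 239.88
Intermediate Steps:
Z = -80
t = -101/80 (t = -1 + 21/(-80) = -1 + 21*(-1/80) = -1 - 21/80 = -101/80 ≈ -1.2625)
(-95*t)*(-5 - 1*(-7)) = (-95*(-101/80))*(-5 - 1*(-7)) = 1919*(-5 + 7)/16 = (1919/16)*2 = 1919/8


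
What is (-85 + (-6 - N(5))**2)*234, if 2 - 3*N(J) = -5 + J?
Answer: -9490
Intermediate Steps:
N(J) = 7/3 - J/3 (N(J) = 2/3 - (-5 + J)/3 = 2/3 + (5/3 - J/3) = 7/3 - J/3)
(-85 + (-6 - N(5))**2)*234 = (-85 + (-6 - (7/3 - 1/3*5))**2)*234 = (-85 + (-6 - (7/3 - 5/3))**2)*234 = (-85 + (-6 - 1*2/3)**2)*234 = (-85 + (-6 - 2/3)**2)*234 = (-85 + (-20/3)**2)*234 = (-85 + 400/9)*234 = -365/9*234 = -9490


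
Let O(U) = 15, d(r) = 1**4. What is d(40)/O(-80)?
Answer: 1/15 ≈ 0.066667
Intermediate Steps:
d(r) = 1
d(40)/O(-80) = 1/15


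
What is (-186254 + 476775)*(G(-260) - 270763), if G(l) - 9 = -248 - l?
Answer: -78656236582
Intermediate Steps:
G(l) = -239 - l (G(l) = 9 + (-248 - l) = -239 - l)
(-186254 + 476775)*(G(-260) - 270763) = (-186254 + 476775)*((-239 - 1*(-260)) - 270763) = 290521*((-239 + 260) - 270763) = 290521*(21 - 270763) = 290521*(-270742) = -78656236582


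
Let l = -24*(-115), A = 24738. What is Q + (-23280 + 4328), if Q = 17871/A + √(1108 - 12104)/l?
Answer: -22324605/1178 + I*√2749/1380 ≈ -18951.0 + 0.037993*I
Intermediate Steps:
l = 2760
Q = 851/1178 + I*√2749/1380 (Q = 17871/24738 + √(1108 - 12104)/2760 = 17871*(1/24738) + √(-10996)*(1/2760) = 851/1178 + (2*I*√2749)*(1/2760) = 851/1178 + I*√2749/1380 ≈ 0.72241 + 0.037993*I)
Q + (-23280 + 4328) = (851/1178 + I*√2749/1380) + (-23280 + 4328) = (851/1178 + I*√2749/1380) - 18952 = -22324605/1178 + I*√2749/1380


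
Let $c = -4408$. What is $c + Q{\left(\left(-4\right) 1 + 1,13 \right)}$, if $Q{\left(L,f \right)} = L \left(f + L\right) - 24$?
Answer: $-4462$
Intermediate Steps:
$Q{\left(L,f \right)} = -24 + L \left(L + f\right)$ ($Q{\left(L,f \right)} = L \left(L + f\right) - 24 = -24 + L \left(L + f\right)$)
$c + Q{\left(\left(-4\right) 1 + 1,13 \right)} = -4408 + \left(-24 + \left(\left(-4\right) 1 + 1\right)^{2} + \left(\left(-4\right) 1 + 1\right) 13\right) = -4408 + \left(-24 + \left(-4 + 1\right)^{2} + \left(-4 + 1\right) 13\right) = -4408 - \left(63 - 9\right) = -4408 - 54 = -4462$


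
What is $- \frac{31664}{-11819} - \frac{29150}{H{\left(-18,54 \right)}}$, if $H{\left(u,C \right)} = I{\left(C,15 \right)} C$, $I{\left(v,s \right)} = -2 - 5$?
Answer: $\frac{178246421}{2233791} \approx 79.795$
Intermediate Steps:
$I{\left(v,s \right)} = -7$
$H{\left(u,C \right)} = - 7 C$
$- \frac{31664}{-11819} - \frac{29150}{H{\left(-18,54 \right)}} = - \frac{31664}{-11819} - \frac{29150}{\left(-7\right) 54} = \left(-31664\right) \left(- \frac{1}{11819}\right) - \frac{29150}{-378} = \frac{31664}{11819} - - \frac{14575}{189} = \frac{31664}{11819} + \frac{14575}{189} = \frac{178246421}{2233791}$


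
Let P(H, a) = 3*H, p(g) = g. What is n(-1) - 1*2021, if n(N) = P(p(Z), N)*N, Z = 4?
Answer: -2033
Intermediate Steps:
n(N) = 12*N (n(N) = (3*4)*N = 12*N)
n(-1) - 1*2021 = 12*(-1) - 1*2021 = -12 - 2021 = -2033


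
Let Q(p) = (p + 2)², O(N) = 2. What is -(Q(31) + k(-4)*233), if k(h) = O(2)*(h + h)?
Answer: 2639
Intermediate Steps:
k(h) = 4*h (k(h) = 2*(h + h) = 2*(2*h) = 4*h)
Q(p) = (2 + p)²
-(Q(31) + k(-4)*233) = -((2 + 31)² + (4*(-4))*233) = -(33² - 16*233) = -(1089 - 3728) = -1*(-2639) = 2639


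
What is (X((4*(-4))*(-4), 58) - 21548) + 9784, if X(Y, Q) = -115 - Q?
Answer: -11937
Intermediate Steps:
(X((4*(-4))*(-4), 58) - 21548) + 9784 = ((-115 - 1*58) - 21548) + 9784 = ((-115 - 58) - 21548) + 9784 = (-173 - 21548) + 9784 = -21721 + 9784 = -11937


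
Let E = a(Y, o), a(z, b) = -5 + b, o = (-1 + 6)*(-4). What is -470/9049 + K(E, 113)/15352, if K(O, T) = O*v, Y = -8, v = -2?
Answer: -3381495/69460124 ≈ -0.048683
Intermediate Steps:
o = -20 (o = 5*(-4) = -20)
E = -25 (E = -5 - 20 = -25)
K(O, T) = -2*O (K(O, T) = O*(-2) = -2*O)
-470/9049 + K(E, 113)/15352 = -470/9049 - 2*(-25)/15352 = -470*1/9049 + 50*(1/15352) = -470/9049 + 25/7676 = -3381495/69460124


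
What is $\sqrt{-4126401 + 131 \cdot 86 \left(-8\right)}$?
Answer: $i \sqrt{4216529} \approx 2053.4 i$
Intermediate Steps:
$\sqrt{-4126401 + 131 \cdot 86 \left(-8\right)} = \sqrt{-4126401 + 11266 \left(-8\right)} = \sqrt{-4126401 - 90128} = \sqrt{-4216529} = i \sqrt{4216529}$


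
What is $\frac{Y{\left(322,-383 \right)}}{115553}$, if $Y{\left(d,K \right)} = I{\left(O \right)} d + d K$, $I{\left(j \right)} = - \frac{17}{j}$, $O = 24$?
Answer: $- \frac{1482649}{1386636} \approx -1.0692$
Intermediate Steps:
$Y{\left(d,K \right)} = - \frac{17 d}{24} + K d$ ($Y{\left(d,K \right)} = - \frac{17}{24} d + d K = \left(-17\right) \frac{1}{24} d + K d = - \frac{17 d}{24} + K d$)
$\frac{Y{\left(322,-383 \right)}}{115553} = \frac{\frac{1}{24} \cdot 322 \left(-17 + 24 \left(-383\right)\right)}{115553} = \frac{1}{24} \cdot 322 \left(-17 - 9192\right) \frac{1}{115553} = \frac{1}{24} \cdot 322 \left(-9209\right) \frac{1}{115553} = \left(- \frac{1482649}{12}\right) \frac{1}{115553} = - \frac{1482649}{1386636}$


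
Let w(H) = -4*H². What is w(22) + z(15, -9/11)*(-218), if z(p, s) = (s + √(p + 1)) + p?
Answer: -64896/11 ≈ -5899.6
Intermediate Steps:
z(p, s) = p + s + √(1 + p) (z(p, s) = (s + √(1 + p)) + p = p + s + √(1 + p))
w(22) + z(15, -9/11)*(-218) = -4*22² + (15 - 9/11 + √(1 + 15))*(-218) = -4*484 + (15 - 9*1/11 + √16)*(-218) = -1936 + (15 - 9/11 + 4)*(-218) = -1936 + (200/11)*(-218) = -1936 - 43600/11 = -64896/11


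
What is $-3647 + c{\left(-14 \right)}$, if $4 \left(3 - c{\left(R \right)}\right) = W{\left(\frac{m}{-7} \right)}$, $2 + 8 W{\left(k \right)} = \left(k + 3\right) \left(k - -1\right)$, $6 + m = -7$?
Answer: $- \frac{2857187}{784} \approx -3644.4$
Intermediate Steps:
$m = -13$ ($m = -6 - 7 = -13$)
$W{\left(k \right)} = - \frac{1}{4} + \frac{\left(1 + k\right) \left(3 + k\right)}{8}$ ($W{\left(k \right)} = - \frac{1}{4} + \frac{\left(k + 3\right) \left(k - -1\right)}{8} = - \frac{1}{4} + \frac{\left(3 + k\right) \left(k + 1\right)}{8} = - \frac{1}{4} + \frac{\left(3 + k\right) \left(1 + k\right)}{8} = - \frac{1}{4} + \frac{\left(1 + k\right) \left(3 + k\right)}{8}$)
$c{\left(R \right)} = \frac{2061}{784}$ ($c{\left(R \right)} = 3 - \frac{\frac{1}{8} + \frac{\left(-13\right) \frac{1}{-7}}{2} + \frac{\left(- \frac{13}{-7}\right)^{2}}{8}}{4} = 3 - \frac{\frac{1}{8} + \frac{\left(-13\right) \left(- \frac{1}{7}\right)}{2} + \frac{\left(\left(-13\right) \left(- \frac{1}{7}\right)\right)^{2}}{8}}{4} = 3 - \frac{\frac{1}{8} + \frac{1}{2} \cdot \frac{13}{7} + \frac{\left(\frac{13}{7}\right)^{2}}{8}}{4} = 3 - \frac{\frac{1}{8} + \frac{13}{14} + \frac{1}{8} \cdot \frac{169}{49}}{4} = 3 - \frac{\frac{1}{8} + \frac{13}{14} + \frac{169}{392}}{4} = 3 - \frac{291}{784} = \frac{2061}{784}$)
$-3647 + c{\left(-14 \right)} = -3647 + \frac{2061}{784} = - \frac{2857187}{784}$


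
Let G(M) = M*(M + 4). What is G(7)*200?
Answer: 15400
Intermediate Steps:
G(M) = M*(4 + M)
G(7)*200 = (7*(4 + 7))*200 = (7*11)*200 = 77*200 = 15400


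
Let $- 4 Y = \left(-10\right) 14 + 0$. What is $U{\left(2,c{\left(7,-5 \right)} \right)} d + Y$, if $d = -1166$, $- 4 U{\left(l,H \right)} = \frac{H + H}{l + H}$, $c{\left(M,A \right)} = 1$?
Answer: $\frac{688}{3} \approx 229.33$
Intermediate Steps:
$U{\left(l,H \right)} = - \frac{H}{2 \left(H + l\right)}$ ($U{\left(l,H \right)} = - \frac{\left(H + H\right) \frac{1}{l + H}}{4} = - \frac{2 H \frac{1}{H + l}}{4} = - \frac{H}{2 \left(H + l\right)}$)
$Y = 35$ ($Y = - \frac{\left(-10\right) 14 + 0}{4} = - \frac{-140 + 0}{4} = \left(- \frac{1}{4}\right) \left(-140\right) = 35$)
$U{\left(2,c{\left(7,-5 \right)} \right)} d + Y = \left(-1\right) 1 \frac{1}{2 \cdot 1 + 2 \cdot 2} \left(-1166\right) + 35 = \left(-1\right) 1 \frac{1}{2 + 4} \left(-1166\right) + 35 = \left(-1\right) 1 \cdot \frac{1}{6} \left(-1166\right) + 35 = \left(- \frac{1}{6}\right) \left(-1166\right) + 35 = \frac{583}{3} + 35 = \frac{688}{3}$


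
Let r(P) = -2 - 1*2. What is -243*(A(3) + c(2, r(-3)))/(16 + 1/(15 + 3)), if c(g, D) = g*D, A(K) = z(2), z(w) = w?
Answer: 26244/289 ≈ 90.810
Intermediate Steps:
r(P) = -4 (r(P) = -2 - 2 = -4)
A(K) = 2
c(g, D) = D*g
-243*(A(3) + c(2, r(-3)))/(16 + 1/(15 + 3)) = -243*(2 - 4*2)/(16 + 1/(15 + 3)) = -243*(2 - 8)/(16 + 1/18) = -(-1458)/(16 + 1/18) = -(-1458)/289/18 = -(-1458)*18/289 = -243*(-108/289) = 26244/289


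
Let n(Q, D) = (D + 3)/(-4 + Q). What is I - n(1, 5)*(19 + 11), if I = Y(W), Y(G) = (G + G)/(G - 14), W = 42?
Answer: 83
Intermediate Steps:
n(Q, D) = (3 + D)/(-4 + Q)
Y(G) = 2*G/(-14 + G) (Y(G) = (2*G)/(-14 + G) = 2*G/(-14 + G))
I = 3 (I = 2*42/(-14 + 42) = 2*42/28 = 2*42*(1/28) = 3)
I - n(1, 5)*(19 + 11) = 3 - (3 + 5)/(-4 + 1)*(19 + 11) = 3 - 8/(-3)*30 = 3 - (-⅓*8)*30 = 3 - (-8)*30/3 = 3 - 1*(-80) = 3 + 80 = 83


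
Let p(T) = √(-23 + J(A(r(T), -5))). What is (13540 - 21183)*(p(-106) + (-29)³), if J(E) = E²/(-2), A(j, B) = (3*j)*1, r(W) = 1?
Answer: 186405127 - 7643*I*√110/2 ≈ 1.8641e+8 - 40080.0*I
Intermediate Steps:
A(j, B) = 3*j
J(E) = -E²/2 (J(E) = E²*(-½) = -E²/2)
p(T) = I*√110/2 (p(T) = √(-23 - (3*1)²/2) = √(-23 - ½*3²) = √(-23 - ½*9) = √(-23 - 9/2) = √(-55/2) = I*√110/2)
(13540 - 21183)*(p(-106) + (-29)³) = (13540 - 21183)*(I*√110/2 + (-29)³) = -7643*(I*√110/2 - 24389) = -7643*(-24389 + I*√110/2) = 186405127 - 7643*I*√110/2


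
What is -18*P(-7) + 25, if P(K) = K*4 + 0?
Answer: 529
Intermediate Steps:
P(K) = 4*K (P(K) = 4*K + 0 = 4*K)
-18*P(-7) + 25 = -72*(-7) + 25 = -18*(-28) + 25 = 504 + 25 = 529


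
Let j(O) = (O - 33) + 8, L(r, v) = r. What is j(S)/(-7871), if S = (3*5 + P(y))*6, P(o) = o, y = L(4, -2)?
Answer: -89/7871 ≈ -0.011307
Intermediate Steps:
y = 4
S = 114 (S = (3*5 + 4)*6 = (15 + 4)*6 = 19*6 = 114)
j(O) = -25 + O (j(O) = (-33 + O) + 8 = -25 + O)
j(S)/(-7871) = (-25 + 114)/(-7871) = 89*(-1/7871) = -89/7871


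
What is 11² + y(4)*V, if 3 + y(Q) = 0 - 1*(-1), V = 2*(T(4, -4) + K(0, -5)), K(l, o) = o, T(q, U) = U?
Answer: 157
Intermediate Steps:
V = -18 (V = 2*(-4 - 5) = 2*(-9) = -18)
y(Q) = -2 (y(Q) = -3 + (0 - 1*(-1)) = -3 + (0 + 1) = -3 + 1 = -2)
11² + y(4)*V = 11² - 2*(-18) = 121 + 36 = 157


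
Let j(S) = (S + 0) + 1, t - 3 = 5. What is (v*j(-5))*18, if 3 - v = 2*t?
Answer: 936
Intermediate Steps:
t = 8 (t = 3 + 5 = 8)
j(S) = 1 + S (j(S) = S + 1 = 1 + S)
v = -13 (v = 3 - 2*8 = 3 - 1*16 = 3 - 16 = -13)
(v*j(-5))*18 = -13*(1 - 5)*18 = -13*(-4)*18 = 52*18 = 936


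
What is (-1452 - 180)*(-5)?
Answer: 8160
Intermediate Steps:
(-1452 - 180)*(-5) = -1632*(-5) = 8160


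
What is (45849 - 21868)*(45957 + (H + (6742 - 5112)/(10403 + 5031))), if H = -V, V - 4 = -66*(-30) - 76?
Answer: 8151788139988/7717 ≈ 1.0563e+9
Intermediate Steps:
V = 1908 (V = 4 + (-66*(-30) - 76) = 4 + (1980 - 76) = 4 + 1904 = 1908)
H = -1908 (H = -1*1908 = -1908)
(45849 - 21868)*(45957 + (H + (6742 - 5112)/(10403 + 5031))) = (45849 - 21868)*(45957 + (-1908 + (6742 - 5112)/(10403 + 5031))) = 23981*(45957 + (-1908 + 1630/15434)) = 23981*(45957 + (-1908 + 1630*(1/15434))) = 23981*(45957 + (-1908 + 815/7717)) = 23981*(45957 - 14723221/7717) = 23981*(339926948/7717) = 8151788139988/7717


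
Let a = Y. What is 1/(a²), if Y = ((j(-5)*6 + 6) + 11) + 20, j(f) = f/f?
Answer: 1/1849 ≈ 0.00054083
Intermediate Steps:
j(f) = 1
Y = 43 (Y = ((1*6 + 6) + 11) + 20 = ((6 + 6) + 11) + 20 = (12 + 11) + 20 = 23 + 20 = 43)
a = 43
1/(a²) = 1/(43²) = 1/1849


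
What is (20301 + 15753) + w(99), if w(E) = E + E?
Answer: 36252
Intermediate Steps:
w(E) = 2*E
(20301 + 15753) + w(99) = (20301 + 15753) + 2*99 = 36054 + 198 = 36252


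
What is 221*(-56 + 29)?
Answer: -5967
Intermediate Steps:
221*(-56 + 29) = 221*(-27) = -5967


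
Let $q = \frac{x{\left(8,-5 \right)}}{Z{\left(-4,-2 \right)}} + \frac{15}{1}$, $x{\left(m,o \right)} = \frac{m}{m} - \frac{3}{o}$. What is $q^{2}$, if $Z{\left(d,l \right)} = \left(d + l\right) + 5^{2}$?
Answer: $\frac{2053489}{9025} \approx 227.53$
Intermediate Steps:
$x{\left(m,o \right)} = 1 - \frac{3}{o}$
$Z{\left(d,l \right)} = 25 + d + l$ ($Z{\left(d,l \right)} = \left(d + l\right) + 25 = 25 + d + l$)
$q = \frac{1433}{95}$ ($q = \frac{\frac{1}{-5} \left(-3 - 5\right)}{25 - 4 - 2} + \frac{15}{1} = \frac{\left(- \frac{1}{5}\right) \left(-8\right)}{19} + 15 \cdot 1 = \frac{8}{5} \cdot \frac{1}{19} + 15 = \frac{8}{95} + 15 = \frac{1433}{95} \approx 15.084$)
$q^{2} = \left(\frac{1433}{95}\right)^{2} = \frac{2053489}{9025}$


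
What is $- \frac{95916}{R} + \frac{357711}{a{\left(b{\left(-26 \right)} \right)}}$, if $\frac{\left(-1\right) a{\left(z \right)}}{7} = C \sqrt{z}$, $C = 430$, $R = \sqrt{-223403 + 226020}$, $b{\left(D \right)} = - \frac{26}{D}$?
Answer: $- \frac{357711}{3010} - \frac{95916 \sqrt{2617}}{2617} \approx -1993.8$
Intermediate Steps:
$R = \sqrt{2617} \approx 51.157$
$a{\left(z \right)} = - 3010 \sqrt{z}$ ($a{\left(z \right)} = - 7 \cdot 430 \sqrt{z} = - 3010 \sqrt{z}$)
$- \frac{95916}{R} + \frac{357711}{a{\left(b{\left(-26 \right)} \right)}} = - \frac{95916}{\sqrt{2617}} + \frac{357711}{\left(-3010\right) \sqrt{- \frac{26}{-26}}} = - 95916 \frac{\sqrt{2617}}{2617} + \frac{357711}{\left(-3010\right) \sqrt{\left(-26\right) \left(- \frac{1}{26}\right)}} = - \frac{95916 \sqrt{2617}}{2617} + \frac{357711}{\left(-3010\right) \sqrt{1}} = - \frac{95916 \sqrt{2617}}{2617} + \frac{357711}{\left(-3010\right) 1} = - \frac{95916 \sqrt{2617}}{2617} + \frac{357711}{-3010} = - \frac{95916 \sqrt{2617}}{2617} + 357711 \left(- \frac{1}{3010}\right) = - \frac{95916 \sqrt{2617}}{2617} - \frac{357711}{3010} = - \frac{357711}{3010} - \frac{95916 \sqrt{2617}}{2617}$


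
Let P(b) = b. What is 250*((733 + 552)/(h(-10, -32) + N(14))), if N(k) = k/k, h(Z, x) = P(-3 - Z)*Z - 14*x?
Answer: 321250/379 ≈ 847.63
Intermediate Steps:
h(Z, x) = -14*x + Z*(-3 - Z) (h(Z, x) = (-3 - Z)*Z - 14*x = Z*(-3 - Z) - 14*x = -14*x + Z*(-3 - Z))
N(k) = 1
250*((733 + 552)/(h(-10, -32) + N(14))) = 250*((733 + 552)/((-14*(-32) - 1*(-10)*(3 - 10)) + 1)) = 250*(1285/((448 - 1*(-10)*(-7)) + 1)) = 250*(1285/((448 - 70) + 1)) = 250*(1285/(378 + 1)) = 250*(1285/379) = 321250/379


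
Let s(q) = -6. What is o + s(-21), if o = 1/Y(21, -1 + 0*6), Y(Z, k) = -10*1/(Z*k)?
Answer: -39/10 ≈ -3.9000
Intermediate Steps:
Y(Z, k) = -10/(Z*k)
o = 21/10 (o = 1/(-10/(21*(-1 + 0*6))) = 1/(-10*1/21/(-1 + 0)) = 1/(-10*1/21/(-1)) = 1/(-10*1/21*(-1)) = 1/(10/21) = 21/10 ≈ 2.1000)
o + s(-21) = 21/10 - 6 = -39/10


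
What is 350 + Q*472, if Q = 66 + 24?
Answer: 42830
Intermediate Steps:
Q = 90
350 + Q*472 = 350 + 90*472 = 350 + 42480 = 42830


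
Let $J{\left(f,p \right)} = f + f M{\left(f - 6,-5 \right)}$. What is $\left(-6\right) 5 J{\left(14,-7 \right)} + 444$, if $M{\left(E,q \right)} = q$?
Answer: $2124$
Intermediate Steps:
$J{\left(f,p \right)} = - 4 f$ ($J{\left(f,p \right)} = f + f \left(-5\right) = f - 5 f = - 4 f$)
$\left(-6\right) 5 J{\left(14,-7 \right)} + 444 = \left(-6\right) 5 \left(\left(-4\right) 14\right) + 444 = \left(-30\right) \left(-56\right) + 444 = 1680 + 444 = 2124$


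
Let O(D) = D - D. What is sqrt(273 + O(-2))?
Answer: sqrt(273) ≈ 16.523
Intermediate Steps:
O(D) = 0
sqrt(273 + O(-2)) = sqrt(273 + 0) = sqrt(273)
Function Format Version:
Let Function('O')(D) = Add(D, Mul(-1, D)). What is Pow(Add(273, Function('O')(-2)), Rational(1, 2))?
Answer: Pow(273, Rational(1, 2)) ≈ 16.523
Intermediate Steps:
Function('O')(D) = 0
Pow(Add(273, Function('O')(-2)), Rational(1, 2)) = Pow(Add(273, 0), Rational(1, 2)) = Pow(273, Rational(1, 2))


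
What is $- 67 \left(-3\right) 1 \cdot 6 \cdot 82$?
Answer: $98892$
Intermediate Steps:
$- 67 \left(-3\right) 1 \cdot 6 \cdot 82 = - 67 \left(\left(-3\right) 6\right) 82 = \left(-67\right) \left(-18\right) 82 = 1206 \cdot 82 = 98892$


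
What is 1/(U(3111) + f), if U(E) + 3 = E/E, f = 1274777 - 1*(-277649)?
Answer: 1/1552424 ≈ 6.4415e-7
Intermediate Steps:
f = 1552426 (f = 1274777 + 277649 = 1552426)
U(E) = -2 (U(E) = -3 + E/E = -3 + 1 = -2)
1/(U(3111) + f) = 1/(-2 + 1552426) = 1/1552424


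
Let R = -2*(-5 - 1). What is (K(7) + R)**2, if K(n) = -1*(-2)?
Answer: 196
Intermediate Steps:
K(n) = 2
R = 12 (R = -2*(-6) = 12)
(K(7) + R)**2 = (2 + 12)**2 = 14**2 = 196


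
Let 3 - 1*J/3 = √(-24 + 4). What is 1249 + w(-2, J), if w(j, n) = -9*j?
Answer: 1267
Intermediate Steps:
J = 9 - 6*I*√5 (J = 9 - 3*√(-24 + 4) = 9 - 6*I*√5 ≈ 9.0 - 13.416*I)
1249 + w(-2, J) = 1249 - 9*(-2) = 1249 + 18 = 1267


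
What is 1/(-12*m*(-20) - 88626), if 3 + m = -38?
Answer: -1/98466 ≈ -1.0156e-5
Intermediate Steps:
m = -41 (m = -3 - 38 = -41)
1/(-12*m*(-20) - 88626) = 1/(-12*(-41)*(-20) - 88626) = 1/(492*(-20) - 88626) = 1/(-9840 - 88626) = 1/(-98466) = -1/98466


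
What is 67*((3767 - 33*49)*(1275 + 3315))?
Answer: 661189500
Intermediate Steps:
67*((3767 - 33*49)*(1275 + 3315)) = 67*((3767 - 1617)*4590) = 67*(2150*4590) = 67*9868500 = 661189500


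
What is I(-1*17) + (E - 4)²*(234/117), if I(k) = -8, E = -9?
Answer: 330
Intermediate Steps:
I(-1*17) + (E - 4)²*(234/117) = -8 + (-9 - 4)²*(234/117) = -8 + (-13)²*(234*(1/117)) = -8 + 169*2 = -8 + 338 = 330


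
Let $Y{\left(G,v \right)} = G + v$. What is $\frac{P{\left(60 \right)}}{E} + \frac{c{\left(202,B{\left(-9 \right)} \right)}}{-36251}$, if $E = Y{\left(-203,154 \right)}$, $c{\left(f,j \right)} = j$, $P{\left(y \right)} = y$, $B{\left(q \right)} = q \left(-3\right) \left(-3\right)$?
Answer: $- \frac{2171091}{1776299} \approx -1.2223$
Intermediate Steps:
$B{\left(q \right)} = 9 q$ ($B{\left(q \right)} = - 3 q \left(-3\right) = 9 q$)
$E = -49$ ($E = -203 + 154 = -49$)
$\frac{P{\left(60 \right)}}{E} + \frac{c{\left(202,B{\left(-9 \right)} \right)}}{-36251} = \frac{60}{-49} + \frac{9 \left(-9\right)}{-36251} = 60 \left(- \frac{1}{49}\right) - - \frac{81}{36251} = - \frac{60}{49} + \frac{81}{36251} = - \frac{2171091}{1776299}$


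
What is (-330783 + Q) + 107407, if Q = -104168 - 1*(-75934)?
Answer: -251610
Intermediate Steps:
Q = -28234 (Q = -104168 + 75934 = -28234)
(-330783 + Q) + 107407 = (-330783 - 28234) + 107407 = -359017 + 107407 = -251610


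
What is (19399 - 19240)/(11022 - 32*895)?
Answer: -159/17618 ≈ -0.0090249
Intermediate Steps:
(19399 - 19240)/(11022 - 32*895) = 159/(11022 - 28640) = 159/(-17618) = 159*(-1/17618) = -159/17618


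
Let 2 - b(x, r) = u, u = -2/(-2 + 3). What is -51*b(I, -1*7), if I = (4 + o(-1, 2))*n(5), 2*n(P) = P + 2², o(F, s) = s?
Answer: -204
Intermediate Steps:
n(P) = 2 + P/2 (n(P) = (P + 2²)/2 = (P + 4)/2 = (4 + P)/2 = 2 + P/2)
u = -2 (u = -2/1 = 1*(-2) = -2)
I = 27 (I = (4 + 2)*(2 + (½)*5) = 6*(2 + 5/2) = 6*(9/2) = 27)
b(x, r) = 4 (b(x, r) = 2 - 1*(-2) = 2 + 2 = 4)
-51*b(I, -1*7) = -51*4 = -204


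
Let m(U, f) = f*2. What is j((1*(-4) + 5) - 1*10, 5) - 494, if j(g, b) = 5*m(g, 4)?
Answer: -454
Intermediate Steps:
m(U, f) = 2*f
j(g, b) = 40 (j(g, b) = 5*(2*4) = 5*8 = 40)
j((1*(-4) + 5) - 1*10, 5) - 494 = 40 - 494 = -454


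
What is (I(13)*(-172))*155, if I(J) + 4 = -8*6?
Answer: 1386320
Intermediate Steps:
I(J) = -52 (I(J) = -4 - 8*6 = -4 - 48 = -52)
(I(13)*(-172))*155 = -52*(-172)*155 = 8944*155 = 1386320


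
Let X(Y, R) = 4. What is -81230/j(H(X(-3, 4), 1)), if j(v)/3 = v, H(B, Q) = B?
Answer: -40615/6 ≈ -6769.2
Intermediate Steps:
j(v) = 3*v
-81230/j(H(X(-3, 4), 1)) = -81230/(3*4) = -81230/12 = -81230*1/12 = -40615/6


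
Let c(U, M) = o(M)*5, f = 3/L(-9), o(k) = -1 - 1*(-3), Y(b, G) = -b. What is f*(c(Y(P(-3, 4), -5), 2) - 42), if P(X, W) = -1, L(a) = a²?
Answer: -32/27 ≈ -1.1852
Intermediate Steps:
o(k) = 2 (o(k) = -1 + 3 = 2)
f = 1/27 (f = 3/((-9)²) = 3/81 = 3*(1/81) = 1/27 ≈ 0.037037)
c(U, M) = 10 (c(U, M) = 2*5 = 10)
f*(c(Y(P(-3, 4), -5), 2) - 42) = (10 - 42)/27 = (1/27)*(-32) = -32/27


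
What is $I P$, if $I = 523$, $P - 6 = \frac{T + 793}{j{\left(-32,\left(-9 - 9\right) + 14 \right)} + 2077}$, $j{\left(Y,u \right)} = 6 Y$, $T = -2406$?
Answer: $\frac{5071531}{1885} \approx 2690.5$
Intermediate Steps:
$P = \frac{9697}{1885}$ ($P = 6 + \frac{-2406 + 793}{6 \left(-32\right) + 2077} = 6 - \frac{1613}{-192 + 2077} = 6 - \frac{1613}{1885} = \frac{9697}{1885} \approx 5.1443$)
$I P = 523 \cdot \frac{9697}{1885} = \frac{5071531}{1885}$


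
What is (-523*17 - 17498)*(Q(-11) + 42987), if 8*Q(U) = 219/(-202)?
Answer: -1833158672697/1616 ≈ -1.1344e+9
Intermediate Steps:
Q(U) = -219/1616 (Q(U) = (219/(-202))/8 = (219*(-1/202))/8 = (1/8)*(-219/202) = -219/1616)
(-523*17 - 17498)*(Q(-11) + 42987) = (-523*17 - 17498)*(-219/1616 + 42987) = (-8891 - 17498)*(69466773/1616) = -26389*69466773/1616 = -1833158672697/1616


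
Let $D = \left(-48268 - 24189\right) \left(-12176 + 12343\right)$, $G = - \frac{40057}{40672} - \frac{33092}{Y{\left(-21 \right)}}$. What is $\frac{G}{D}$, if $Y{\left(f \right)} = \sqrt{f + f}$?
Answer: $\frac{977}{12003516448} - \frac{16546 i \sqrt{42}}{254106699} \approx 8.1393 \cdot 10^{-8} - 0.00042199 i$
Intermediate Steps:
$Y{\left(f \right)} = \sqrt{2} \sqrt{f}$ ($Y{\left(f \right)} = \sqrt{2 f} = \sqrt{2} \sqrt{f}$)
$G = - \frac{977}{992} + \frac{16546 i \sqrt{42}}{21}$ ($G = - \frac{40057}{40672} - \frac{33092}{\sqrt{2} \sqrt{-21}} = \left(-40057\right) \frac{1}{40672} - \frac{33092}{\sqrt{2} i \sqrt{21}} = - \frac{977}{992} - \frac{33092}{i \sqrt{42}} = - \frac{977}{992} - 33092 \left(- \frac{i \sqrt{42}}{42}\right) = - \frac{977}{992} + \frac{16546 i \sqrt{42}}{21} \approx -0.98488 + 5106.2 i$)
$D = -12100319$ ($D = \left(-72457\right) 167 = -12100319$)
$\frac{G}{D} = \frac{- \frac{977}{992} + \frac{16546 i \sqrt{42}}{21}}{-12100319} = \left(- \frac{977}{992} + \frac{16546 i \sqrt{42}}{21}\right) \left(- \frac{1}{12100319}\right) = \frac{977}{12003516448} - \frac{16546 i \sqrt{42}}{254106699}$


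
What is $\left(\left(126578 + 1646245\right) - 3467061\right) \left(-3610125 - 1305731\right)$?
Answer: $8328630037728$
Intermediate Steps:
$\left(\left(126578 + 1646245\right) - 3467061\right) \left(-3610125 - 1305731\right) = \left(1772823 - 3467061\right) \left(-4915856\right) = \left(-1694238\right) \left(-4915856\right) = 8328630037728$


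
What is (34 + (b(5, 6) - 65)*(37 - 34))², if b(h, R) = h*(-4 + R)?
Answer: 17161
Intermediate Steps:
(34 + (b(5, 6) - 65)*(37 - 34))² = (34 + (5*(-4 + 6) - 65)*(37 - 34))² = (34 + (5*2 - 65)*3)² = (34 + (10 - 65)*3)² = (34 - 55*3)² = (34 - 165)² = (-131)² = 17161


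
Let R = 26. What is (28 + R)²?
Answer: 2916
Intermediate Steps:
(28 + R)² = (28 + 26)² = 54² = 2916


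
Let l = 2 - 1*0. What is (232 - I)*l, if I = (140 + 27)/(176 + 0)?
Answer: 40665/88 ≈ 462.10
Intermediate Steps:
I = 167/176 ≈ 0.94886
l = 2 (l = 2 + 0 = 2)
(232 - I)*l = (232 - 1*167/176)*2 = (232 - 167/176)*2 = (40665/176)*2 = 40665/88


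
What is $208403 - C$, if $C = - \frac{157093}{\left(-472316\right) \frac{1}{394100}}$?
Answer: $\frac{9130430012}{118079} \approx 77325.0$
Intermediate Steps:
$C = \frac{15477587825}{118079}$ ($C = - \frac{157093}{\left(-472316\right) \frac{1}{394100}} = - \frac{157093}{- \frac{118079}{98525}} = \left(-157093\right) \left(- \frac{98525}{118079}\right) = \frac{15477587825}{118079} \approx 1.3108 \cdot 10^{5}$)
$208403 - C = 208403 - \frac{15477587825}{118079} = \frac{9130430012}{118079}$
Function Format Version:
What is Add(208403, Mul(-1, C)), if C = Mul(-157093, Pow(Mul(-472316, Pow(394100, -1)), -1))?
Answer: Rational(9130430012, 118079) ≈ 77325.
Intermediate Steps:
C = Rational(15477587825, 118079) (C = Mul(-157093, Pow(Mul(-472316, Rational(1, 394100)), -1)) = Mul(-157093, Pow(Rational(-118079, 98525), -1)) = Mul(-157093, Rational(-98525, 118079)) = Rational(15477587825, 118079) ≈ 1.3108e+5)
Add(208403, Mul(-1, C)) = Add(208403, Mul(-1, Rational(15477587825, 118079))) = Add(208403, Rational(-15477587825, 118079)) = Rational(9130430012, 118079)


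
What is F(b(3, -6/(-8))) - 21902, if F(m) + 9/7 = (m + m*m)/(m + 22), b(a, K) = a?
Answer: -3832991/175 ≈ -21903.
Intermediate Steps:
F(m) = -9/7 + (m + m**2)/(22 + m) (F(m) = -9/7 + (m + m*m)/(m + 22) = -9/7 + (m + m**2)/(22 + m))
F(b(3, -6/(-8))) - 21902 = (-198 - 2*3 + 7*3**2)/(7*(22 + 3)) - 21902 = (1/7)*(-198 - 6 + 7*9)/25 - 21902 = (1/7)*(1/25)*(-198 - 6 + 63) - 21902 = (1/7)*(1/25)*(-141) - 21902 = -141/175 - 21902 = -3832991/175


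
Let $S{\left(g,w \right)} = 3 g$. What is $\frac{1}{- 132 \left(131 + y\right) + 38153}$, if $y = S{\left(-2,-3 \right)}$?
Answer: $\frac{1}{21653} \approx 4.6183 \cdot 10^{-5}$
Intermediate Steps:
$y = -6$ ($y = 3 \left(-2\right) = -6$)
$\frac{1}{- 132 \left(131 + y\right) + 38153} = \frac{1}{- 132 \left(131 - 6\right) + 38153} = \frac{1}{\left(-132\right) 125 + 38153} = \frac{1}{-16500 + 38153} = \frac{1}{21653}$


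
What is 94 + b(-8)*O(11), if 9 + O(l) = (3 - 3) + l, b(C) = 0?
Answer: 94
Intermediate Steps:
O(l) = -9 + l (O(l) = -9 + ((3 - 3) + l) = -9 + (0 + l) = -9 + l)
94 + b(-8)*O(11) = 94 + 0*(-9 + 11) = 94 + 0*2 = 94 + 0 = 94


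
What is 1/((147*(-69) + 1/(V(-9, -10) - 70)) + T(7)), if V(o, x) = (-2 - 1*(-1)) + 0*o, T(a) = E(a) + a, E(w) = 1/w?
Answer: -497/5037528 ≈ -9.8660e-5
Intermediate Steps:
T(a) = a + 1/a (T(a) = 1/a + a = a + 1/a)
V(o, x) = -1 (V(o, x) = (-2 + 1) + 0 = -1 + 0 = -1)
1/((147*(-69) + 1/(V(-9, -10) - 70)) + T(7)) = 1/((147*(-69) + 1/(-1 - 70)) + (7 + 1/7)) = 1/((-10143 + 1/(-71)) + (7 + ⅐)) = 1/((-10143 - 1/71) + 50/7) = 1/(-720154/71 + 50/7) = 1/(-5037528/497) = -497/5037528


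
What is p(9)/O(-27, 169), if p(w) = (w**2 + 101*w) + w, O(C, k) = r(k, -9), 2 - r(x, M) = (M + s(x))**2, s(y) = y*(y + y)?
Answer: -999/3261894767 ≈ -3.0626e-7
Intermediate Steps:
s(y) = 2*y**2 (s(y) = y*(2*y) = 2*y**2)
r(x, M) = 2 - (M + 2*x**2)**2
O(C, k) = 2 - (-9 + 2*k**2)**2
p(w) = w**2 + 102*w
p(9)/O(-27, 169) = (9*(102 + 9))/(2 - (-9 + 2*169**2)**2) = (9*111)/(2 - (-9 + 2*28561)**2) = 999/(2 - (-9 + 57122)**2) = 999/(2 - 1*57113**2) = 999/(2 - 1*3261894769) = 999/(2 - 3261894769) = 999/(-3261894767) = 999*(-1/3261894767) = -999/3261894767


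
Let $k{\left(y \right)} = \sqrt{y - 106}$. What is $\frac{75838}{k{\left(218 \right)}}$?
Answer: $\frac{5417 \sqrt{7}}{2} \approx 7166.0$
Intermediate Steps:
$k{\left(y \right)} = \sqrt{-106 + y}$
$\frac{75838}{k{\left(218 \right)}} = \frac{75838}{\sqrt{-106 + 218}} = \frac{75838}{\sqrt{112}} = \frac{75838}{4 \sqrt{7}} = 75838 \frac{\sqrt{7}}{28} = \frac{5417 \sqrt{7}}{2}$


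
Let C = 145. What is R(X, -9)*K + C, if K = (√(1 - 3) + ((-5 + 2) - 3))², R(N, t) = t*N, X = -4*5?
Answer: 6265 - 2160*I*√2 ≈ 6265.0 - 3054.7*I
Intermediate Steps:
X = -20
R(N, t) = N*t
K = (-6 + I*√2)² (K = (√(-2) + (-3 - 3))² = (I*√2 - 6)² = (-6 + I*√2)² ≈ 34.0 - 16.971*I)
R(X, -9)*K + C = (-20*(-9))*(6 - I*√2)² + 145 = 180*(6 - I*√2)² + 145 = 145 + 180*(6 - I*√2)²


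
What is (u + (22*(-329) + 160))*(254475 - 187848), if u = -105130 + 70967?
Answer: -2747764107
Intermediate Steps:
u = -34163
(u + (22*(-329) + 160))*(254475 - 187848) = (-34163 + (22*(-329) + 160))*(254475 - 187848) = (-34163 + (-7238 + 160))*66627 = (-34163 - 7078)*66627 = -41241*66627 = -2747764107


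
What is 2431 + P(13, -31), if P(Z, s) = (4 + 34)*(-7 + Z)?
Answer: 2659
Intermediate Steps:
P(Z, s) = -266 + 38*Z (P(Z, s) = 38*(-7 + Z) = -266 + 38*Z)
2431 + P(13, -31) = 2431 + (-266 + 38*13) = 2431 + (-266 + 494) = 2431 + 228 = 2659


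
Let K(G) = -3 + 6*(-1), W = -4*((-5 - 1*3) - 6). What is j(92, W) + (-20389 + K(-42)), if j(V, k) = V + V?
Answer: -20214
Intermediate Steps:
W = 56 (W = -4*((-5 - 3) - 6) = -4*(-8 - 6) = -4*(-14) = 56)
j(V, k) = 2*V
K(G) = -9 (K(G) = -3 - 6 = -9)
j(92, W) + (-20389 + K(-42)) = 2*92 + (-20389 - 9) = 184 - 20398 = -20214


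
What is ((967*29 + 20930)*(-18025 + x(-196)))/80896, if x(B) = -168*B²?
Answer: -316948995349/80896 ≈ -3.9180e+6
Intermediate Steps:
((967*29 + 20930)*(-18025 + x(-196)))/80896 = ((967*29 + 20930)*(-18025 - 168*(-196)²))/80896 = ((28043 + 20930)*(-18025 - 168*38416))*(1/80896) = (48973*(-18025 - 6453888))*(1/80896) = (48973*(-6471913))*(1/80896) = -316948995349*1/80896 = -316948995349/80896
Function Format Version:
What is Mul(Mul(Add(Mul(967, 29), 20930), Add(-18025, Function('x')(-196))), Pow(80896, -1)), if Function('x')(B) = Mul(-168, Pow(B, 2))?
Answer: Rational(-316948995349, 80896) ≈ -3.9180e+6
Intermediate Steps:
Mul(Mul(Add(Mul(967, 29), 20930), Add(-18025, Function('x')(-196))), Pow(80896, -1)) = Mul(Mul(Add(Mul(967, 29), 20930), Add(-18025, Mul(-168, Pow(-196, 2)))), Pow(80896, -1)) = Mul(Mul(Add(28043, 20930), Add(-18025, Mul(-168, 38416))), Rational(1, 80896)) = Mul(Mul(48973, Add(-18025, -6453888)), Rational(1, 80896)) = Mul(Mul(48973, -6471913), Rational(1, 80896)) = Mul(-316948995349, Rational(1, 80896)) = Rational(-316948995349, 80896)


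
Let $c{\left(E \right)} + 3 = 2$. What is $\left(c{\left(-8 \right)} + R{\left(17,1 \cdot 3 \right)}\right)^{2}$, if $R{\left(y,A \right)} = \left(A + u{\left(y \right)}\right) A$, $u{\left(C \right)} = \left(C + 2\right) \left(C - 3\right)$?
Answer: $649636$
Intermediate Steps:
$c{\left(E \right)} = -1$ ($c{\left(E \right)} = -3 + 2 = -1$)
$u{\left(C \right)} = \left(-3 + C\right) \left(2 + C\right)$ ($u{\left(C \right)} = \left(2 + C\right) \left(-3 + C\right) = \left(-3 + C\right) \left(2 + C\right)$)
$R{\left(y,A \right)} = A \left(-6 + A + y^{2} - y\right)$ ($R{\left(y,A \right)} = \left(A - \left(6 + y - y^{2}\right)\right) A = \left(-6 + A + y^{2} - y\right) A = A \left(-6 + A + y^{2} - y\right)$)
$\left(c{\left(-8 \right)} + R{\left(17,1 \cdot 3 \right)}\right)^{2} = \left(-1 + 1 \cdot 3 \left(-6 + 1 \cdot 3 + 17^{2} - 17\right)\right)^{2} = \left(-1 + 3 \left(-6 + 3 + 289 - 17\right)\right)^{2} = \left(-1 + 3 \cdot 269\right)^{2} = \left(-1 + 807\right)^{2} = 806^{2} = 649636$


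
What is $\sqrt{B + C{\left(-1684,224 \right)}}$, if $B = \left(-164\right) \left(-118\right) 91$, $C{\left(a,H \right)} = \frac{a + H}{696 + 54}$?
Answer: $\frac{\sqrt{396231762}}{15} \approx 1327.0$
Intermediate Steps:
$C{\left(a,H \right)} = \frac{H}{750} + \frac{a}{750}$ ($C{\left(a,H \right)} = \frac{H + a}{750} = \left(H + a\right) \frac{1}{750} = \frac{H}{750} + \frac{a}{750}$)
$B = 1761032$ ($B = 19352 \cdot 91 = 1761032$)
$\sqrt{B + C{\left(-1684,224 \right)}} = \sqrt{1761032 + \left(\frac{1}{750} \cdot 224 + \frac{1}{750} \left(-1684\right)\right)} = \sqrt{1761032 + \left(\frac{112}{375} - \frac{842}{375}\right)} = \sqrt{1761032 - \frac{146}{75}} = \sqrt{\frac{132077254}{75}} = \frac{\sqrt{396231762}}{15}$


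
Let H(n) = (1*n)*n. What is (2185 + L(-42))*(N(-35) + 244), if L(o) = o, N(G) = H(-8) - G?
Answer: 735049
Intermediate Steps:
H(n) = n**2 (H(n) = n*n = n**2)
N(G) = 64 - G (N(G) = (-8)**2 - G = 64 - G)
(2185 + L(-42))*(N(-35) + 244) = (2185 - 42)*((64 - 1*(-35)) + 244) = 2143*((64 + 35) + 244) = 2143*(99 + 244) = 2143*343 = 735049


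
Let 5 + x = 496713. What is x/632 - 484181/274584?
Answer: 17010258385/21692136 ≈ 784.17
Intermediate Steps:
x = 496708 (x = -5 + 496713 = 496708)
x/632 - 484181/274584 = 496708/632 - 484181/274584 = 496708*(1/632) - 484181*1/274584 = 124177/158 - 484181/274584 = 17010258385/21692136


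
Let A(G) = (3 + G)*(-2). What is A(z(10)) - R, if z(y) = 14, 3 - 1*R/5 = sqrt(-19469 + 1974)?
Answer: -49 + 5*I*sqrt(17495) ≈ -49.0 + 661.34*I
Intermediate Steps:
R = 15 - 5*I*sqrt(17495) (R = 15 - 5*sqrt(-19469 + 1974) = 15 - 5*I*sqrt(17495) ≈ 15.0 - 661.34*I)
A(G) = -6 - 2*G
A(z(10)) - R = (-6 - 2*14) - (15 - 5*I*sqrt(17495)) = (-6 - 28) + (-15 + 5*I*sqrt(17495)) = -34 + (-15 + 5*I*sqrt(17495)) = -49 + 5*I*sqrt(17495)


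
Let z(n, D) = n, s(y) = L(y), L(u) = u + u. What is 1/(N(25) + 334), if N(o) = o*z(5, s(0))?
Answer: 1/459 ≈ 0.0021787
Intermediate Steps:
L(u) = 2*u
s(y) = 2*y
N(o) = 5*o (N(o) = o*5 = 5*o)
1/(N(25) + 334) = 1/(5*25 + 334) = 1/(125 + 334) = 1/459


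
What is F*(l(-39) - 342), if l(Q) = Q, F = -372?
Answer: 141732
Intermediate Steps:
F*(l(-39) - 342) = -372*(-39 - 342) = -372*(-381) = 141732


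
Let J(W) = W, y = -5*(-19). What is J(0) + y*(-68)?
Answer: -6460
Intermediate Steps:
y = 95
J(0) + y*(-68) = 0 + 95*(-68) = 0 - 6460 = -6460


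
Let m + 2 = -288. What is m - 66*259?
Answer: -17384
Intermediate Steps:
m = -290 (m = -2 - 288 = -290)
m - 66*259 = -290 - 66*259 = -290 - 17094 = -17384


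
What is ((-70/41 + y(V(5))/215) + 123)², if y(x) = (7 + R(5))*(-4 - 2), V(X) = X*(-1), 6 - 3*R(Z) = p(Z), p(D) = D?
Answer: 1139323546881/77704225 ≈ 14662.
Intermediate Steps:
R(Z) = 2 - Z/3
V(X) = -X
y(x) = -44 (y(x) = (7 + (2 - ⅓*5))*(-4 - 2) = (7 + (2 - 5/3))*(-6) = (7 + ⅓)*(-6) = (22/3)*(-6) = -44)
((-70/41 + y(V(5))/215) + 123)² = ((-70/41 - 44/215) + 123)² = (-16854/8815 + 123)² = (1067391/8815)² = 1139323546881/77704225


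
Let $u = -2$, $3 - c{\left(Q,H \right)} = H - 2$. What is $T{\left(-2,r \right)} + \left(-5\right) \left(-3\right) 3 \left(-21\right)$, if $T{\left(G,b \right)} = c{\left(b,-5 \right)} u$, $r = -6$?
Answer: $-965$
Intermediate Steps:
$c{\left(Q,H \right)} = 5 - H$ ($c{\left(Q,H \right)} = 3 - \left(H - 2\right) = 3 - \left(-2 + H\right) = 5 - H$)
$T{\left(G,b \right)} = -20$ ($T{\left(G,b \right)} = \left(5 - -5\right) \left(-2\right) = \left(5 + 5\right) \left(-2\right) = 10 \left(-2\right) = -20$)
$T{\left(-2,r \right)} + \left(-5\right) \left(-3\right) 3 \left(-21\right) = -20 + \left(-5\right) \left(-3\right) 3 \left(-21\right) = -20 + 15 \cdot 3 \left(-21\right) = -20 + 45 \left(-21\right) = -20 - 945 = -965$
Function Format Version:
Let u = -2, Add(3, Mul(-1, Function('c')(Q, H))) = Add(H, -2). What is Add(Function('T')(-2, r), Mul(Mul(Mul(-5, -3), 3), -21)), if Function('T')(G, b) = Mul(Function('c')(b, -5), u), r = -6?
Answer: -965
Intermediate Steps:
Function('c')(Q, H) = Add(5, Mul(-1, H)) (Function('c')(Q, H) = Add(3, Mul(-1, Add(H, -2))) = Add(3, Mul(-1, Add(-2, H))) = Add(3, Add(2, Mul(-1, H))) = Add(5, Mul(-1, H)))
Function('T')(G, b) = -20 (Function('T')(G, b) = Mul(Add(5, Mul(-1, -5)), -2) = Mul(Add(5, 5), -2) = Mul(10, -2) = -20)
Add(Function('T')(-2, r), Mul(Mul(Mul(-5, -3), 3), -21)) = Add(-20, Mul(Mul(Mul(-5, -3), 3), -21)) = Add(-20, Mul(Mul(15, 3), -21)) = Add(-20, Mul(45, -21)) = Add(-20, -945) = -965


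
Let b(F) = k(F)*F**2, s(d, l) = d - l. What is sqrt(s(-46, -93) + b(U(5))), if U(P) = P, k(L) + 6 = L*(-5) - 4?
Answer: 6*I*sqrt(23) ≈ 28.775*I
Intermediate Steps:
k(L) = -10 - 5*L (k(L) = -6 + (L*(-5) - 4) = -6 + (-5*L - 4) = -6 + (-4 - 5*L) = -10 - 5*L)
b(F) = F**2*(-10 - 5*F) (b(F) = (-10 - 5*F)*F**2 = F**2*(-10 - 5*F))
sqrt(s(-46, -93) + b(U(5))) = sqrt((-46 - 1*(-93)) + 5*5**2*(-2 - 1*5)) = sqrt((-46 + 93) + 5*25*(-2 - 5)) = sqrt(47 + 5*25*(-7)) = sqrt(47 - 875) = sqrt(-828) = 6*I*sqrt(23)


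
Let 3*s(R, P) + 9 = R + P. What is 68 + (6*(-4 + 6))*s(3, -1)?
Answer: 40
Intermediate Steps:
s(R, P) = -3 + P/3 + R/3 (s(R, P) = -3 + (R + P)/3 = -3 + (P + R)/3 = -3 + (P/3 + R/3) = -3 + P/3 + R/3)
68 + (6*(-4 + 6))*s(3, -1) = 68 + (6*(-4 + 6))*(-3 + (⅓)*(-1) + (⅓)*3) = 68 + (6*2)*(-3 - ⅓ + 1) = 68 + 12*(-7/3) = 68 - 28 = 40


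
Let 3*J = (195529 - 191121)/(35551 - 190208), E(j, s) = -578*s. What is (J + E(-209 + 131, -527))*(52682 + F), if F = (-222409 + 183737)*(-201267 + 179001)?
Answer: 4196591401536565028/15999 ≈ 2.6230e+14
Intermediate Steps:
J = -152/15999 (J = ((195529 - 191121)/(35551 - 190208))/3 = (4408/(-154657))/3 = (4408*(-1/154657))/3 = (⅓)*(-152/5333) = -152/15999 ≈ -0.0095006)
F = 861070752 (F = -38672*(-22266) = 861070752)
(J + E(-209 + 131, -527))*(52682 + F) = (-152/15999 - 578*(-527))*(52682 + 861070752) = (-152/15999 + 304606)*861123434 = (4873391242/15999)*861123434 = 4196591401536565028/15999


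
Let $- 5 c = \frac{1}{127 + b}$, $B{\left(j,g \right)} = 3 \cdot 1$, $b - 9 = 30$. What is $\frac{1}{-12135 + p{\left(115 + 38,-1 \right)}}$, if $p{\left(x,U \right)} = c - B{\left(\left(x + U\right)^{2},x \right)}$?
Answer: $- \frac{830}{10074541} \approx -8.2386 \cdot 10^{-5}$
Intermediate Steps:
$b = 39$ ($b = 9 + 30 = 39$)
$B{\left(j,g \right)} = 3$
$c = - \frac{1}{830}$ ($c = - \frac{1}{5 \left(127 + 39\right)} = - \frac{1}{5 \cdot 166} = \left(- \frac{1}{5}\right) \frac{1}{166} = - \frac{1}{830} \approx -0.0012048$)
$p{\left(x,U \right)} = - \frac{2491}{830}$ ($p{\left(x,U \right)} = - \frac{1}{830} - 3 = - \frac{2491}{830}$)
$\frac{1}{-12135 + p{\left(115 + 38,-1 \right)}} = \frac{1}{-12135 - \frac{2491}{830}} = \frac{1}{- \frac{10074541}{830}} = - \frac{830}{10074541}$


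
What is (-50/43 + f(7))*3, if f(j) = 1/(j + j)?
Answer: -1971/602 ≈ -3.2741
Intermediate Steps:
f(j) = 1/(2*j)
(-50/43 + f(7))*3 = (-50/43 + (½)/7)*3 = (-50*1/43 + (½)*(⅐))*3 = (-50/43 + 1/14)*3 = -657/602*3 = -1971/602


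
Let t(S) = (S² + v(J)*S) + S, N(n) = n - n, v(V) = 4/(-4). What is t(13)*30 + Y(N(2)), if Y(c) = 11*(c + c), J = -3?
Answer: 5070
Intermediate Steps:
v(V) = -1 (v(V) = 4*(-¼) = -1)
N(n) = 0
Y(c) = 22*c (Y(c) = 11*(2*c) = 22*c)
t(S) = S² (t(S) = (S² - S) + S = S²)
t(13)*30 + Y(N(2)) = 13²*30 + 22*0 = 169*30 + 0 = 5070 + 0 = 5070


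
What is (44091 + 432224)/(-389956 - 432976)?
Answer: -476315/822932 ≈ -0.57880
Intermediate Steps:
(44091 + 432224)/(-389956 - 432976) = 476315/(-822932) = 476315*(-1/822932) = -476315/822932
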